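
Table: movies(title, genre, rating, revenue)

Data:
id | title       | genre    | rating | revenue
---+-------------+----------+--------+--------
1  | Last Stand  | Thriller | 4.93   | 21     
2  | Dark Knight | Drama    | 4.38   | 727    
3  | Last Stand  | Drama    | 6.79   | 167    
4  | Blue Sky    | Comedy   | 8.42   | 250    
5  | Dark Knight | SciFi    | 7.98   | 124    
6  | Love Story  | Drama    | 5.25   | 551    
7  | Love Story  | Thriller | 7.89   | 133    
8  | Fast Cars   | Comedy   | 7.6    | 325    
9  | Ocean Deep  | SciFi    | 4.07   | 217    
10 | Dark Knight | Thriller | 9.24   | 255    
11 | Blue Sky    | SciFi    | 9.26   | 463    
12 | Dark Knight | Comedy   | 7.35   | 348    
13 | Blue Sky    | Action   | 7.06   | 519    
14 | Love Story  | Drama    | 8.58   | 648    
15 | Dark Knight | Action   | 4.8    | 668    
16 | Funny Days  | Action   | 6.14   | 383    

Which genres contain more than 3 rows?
SELECT genre, COUNT(*) as cnt
FROM movies
GROUP BY genre
HAVING COUNT(*) > 3

Result:
  Drama: 4

Note: HAVING filters groups after aggregation, WHERE filters rows before.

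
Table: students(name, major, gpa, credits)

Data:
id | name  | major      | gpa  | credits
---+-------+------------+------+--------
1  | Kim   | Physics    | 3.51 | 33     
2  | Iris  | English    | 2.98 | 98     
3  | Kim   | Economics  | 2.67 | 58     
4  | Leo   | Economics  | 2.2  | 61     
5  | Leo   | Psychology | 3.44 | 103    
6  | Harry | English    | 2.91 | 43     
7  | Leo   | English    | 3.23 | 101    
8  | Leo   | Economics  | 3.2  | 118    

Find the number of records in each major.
SELECT major, COUNT(*) as count
FROM students
GROUP BY major

Result:
  Economics: 3
  English: 3
  Physics: 1
  Psychology: 1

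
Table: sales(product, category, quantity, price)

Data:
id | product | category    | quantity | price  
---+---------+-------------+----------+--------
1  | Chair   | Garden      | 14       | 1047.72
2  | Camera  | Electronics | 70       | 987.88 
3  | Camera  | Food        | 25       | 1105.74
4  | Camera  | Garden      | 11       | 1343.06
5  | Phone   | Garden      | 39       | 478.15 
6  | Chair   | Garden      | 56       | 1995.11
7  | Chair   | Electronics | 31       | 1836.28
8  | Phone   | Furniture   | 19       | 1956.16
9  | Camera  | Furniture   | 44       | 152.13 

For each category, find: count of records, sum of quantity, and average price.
SELECT category,
       COUNT(*) as cnt,
       SUM(quantity) as total_quantity,
       AVG(price) as avg_price
FROM sales
GROUP BY category

Result:
  Electronics: 2 records, 101 total quantity, 1412.08 avg price
  Food: 1 records, 25 total quantity, 1105.74 avg price
  Furniture: 2 records, 63 total quantity, 1054.15 avg price
  Garden: 4 records, 120 total quantity, 1216.01 avg price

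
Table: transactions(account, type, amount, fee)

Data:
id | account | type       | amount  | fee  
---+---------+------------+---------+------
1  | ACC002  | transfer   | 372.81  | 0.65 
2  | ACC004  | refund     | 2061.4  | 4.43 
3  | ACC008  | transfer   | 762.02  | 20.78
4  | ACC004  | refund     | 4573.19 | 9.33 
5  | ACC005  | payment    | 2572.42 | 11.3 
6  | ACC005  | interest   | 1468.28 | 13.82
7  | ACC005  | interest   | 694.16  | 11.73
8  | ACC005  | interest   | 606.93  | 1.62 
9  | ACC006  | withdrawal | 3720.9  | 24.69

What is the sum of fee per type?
SELECT type, SUM(fee) as result
FROM transactions
GROUP BY type

Result:
  interest: 27.17
  payment: 11.30
  refund: 13.76
  transfer: 21.43
  withdrawal: 24.69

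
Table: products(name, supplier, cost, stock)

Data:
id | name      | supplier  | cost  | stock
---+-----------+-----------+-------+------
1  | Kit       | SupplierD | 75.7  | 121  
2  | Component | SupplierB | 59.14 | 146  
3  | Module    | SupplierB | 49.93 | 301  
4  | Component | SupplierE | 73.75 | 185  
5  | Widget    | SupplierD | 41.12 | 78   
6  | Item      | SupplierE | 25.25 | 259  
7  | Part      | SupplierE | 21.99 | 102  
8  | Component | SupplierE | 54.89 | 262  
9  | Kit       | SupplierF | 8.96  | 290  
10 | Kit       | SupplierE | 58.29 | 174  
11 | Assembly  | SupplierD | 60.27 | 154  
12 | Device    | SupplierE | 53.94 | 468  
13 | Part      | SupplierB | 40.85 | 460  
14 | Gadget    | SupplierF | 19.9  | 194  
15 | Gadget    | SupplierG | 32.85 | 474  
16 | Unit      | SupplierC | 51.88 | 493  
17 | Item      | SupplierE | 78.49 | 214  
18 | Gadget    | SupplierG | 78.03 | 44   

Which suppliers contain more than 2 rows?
SELECT supplier, COUNT(*) as cnt
FROM products
GROUP BY supplier
HAVING COUNT(*) > 2

Result:
  SupplierB: 3
  SupplierD: 3
  SupplierE: 7

Note: HAVING filters groups after aggregation, WHERE filters rows before.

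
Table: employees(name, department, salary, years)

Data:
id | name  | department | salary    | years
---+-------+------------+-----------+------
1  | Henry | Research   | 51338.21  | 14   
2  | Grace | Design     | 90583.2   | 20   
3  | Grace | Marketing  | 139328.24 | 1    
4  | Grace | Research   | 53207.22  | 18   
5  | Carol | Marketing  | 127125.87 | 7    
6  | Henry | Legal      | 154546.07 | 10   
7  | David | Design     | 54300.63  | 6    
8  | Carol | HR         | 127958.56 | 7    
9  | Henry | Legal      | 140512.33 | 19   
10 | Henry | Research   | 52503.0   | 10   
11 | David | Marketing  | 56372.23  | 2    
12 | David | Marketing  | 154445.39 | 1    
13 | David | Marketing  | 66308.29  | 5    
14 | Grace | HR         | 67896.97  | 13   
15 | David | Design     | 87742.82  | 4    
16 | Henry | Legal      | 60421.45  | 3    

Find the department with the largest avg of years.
SELECT department, AVG(years) as val
FROM employees
GROUP BY department
ORDER BY val DESC
LIMIT 1

Result: Research with avg(years) = 14.00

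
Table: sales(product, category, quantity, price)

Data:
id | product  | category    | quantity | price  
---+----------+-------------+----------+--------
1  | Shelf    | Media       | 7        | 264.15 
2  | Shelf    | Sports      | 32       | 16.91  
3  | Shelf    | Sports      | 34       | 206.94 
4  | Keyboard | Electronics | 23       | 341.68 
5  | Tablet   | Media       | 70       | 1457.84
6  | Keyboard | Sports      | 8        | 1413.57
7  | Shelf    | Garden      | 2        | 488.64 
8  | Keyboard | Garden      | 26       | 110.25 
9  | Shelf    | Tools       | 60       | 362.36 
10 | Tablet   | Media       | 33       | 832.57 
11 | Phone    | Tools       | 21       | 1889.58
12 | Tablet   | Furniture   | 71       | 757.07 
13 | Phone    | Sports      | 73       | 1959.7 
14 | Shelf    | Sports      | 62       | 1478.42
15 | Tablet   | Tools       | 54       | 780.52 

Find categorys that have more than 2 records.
SELECT category, COUNT(*) as cnt
FROM sales
GROUP BY category
HAVING COUNT(*) > 2

Result:
  Media: 3
  Sports: 5
  Tools: 3

Note: HAVING filters groups after aggregation, WHERE filters rows before.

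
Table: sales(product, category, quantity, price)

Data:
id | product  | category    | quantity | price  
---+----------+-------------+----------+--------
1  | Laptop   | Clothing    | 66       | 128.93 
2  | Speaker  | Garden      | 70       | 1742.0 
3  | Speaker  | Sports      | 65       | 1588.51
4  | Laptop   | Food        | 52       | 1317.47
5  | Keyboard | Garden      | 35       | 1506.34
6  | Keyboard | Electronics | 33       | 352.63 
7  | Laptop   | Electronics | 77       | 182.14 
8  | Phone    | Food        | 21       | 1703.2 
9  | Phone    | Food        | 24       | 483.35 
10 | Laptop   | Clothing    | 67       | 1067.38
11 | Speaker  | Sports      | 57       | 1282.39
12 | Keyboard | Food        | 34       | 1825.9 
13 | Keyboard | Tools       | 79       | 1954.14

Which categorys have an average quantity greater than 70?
SELECT category, AVG(quantity)
FROM sales
GROUP BY category
HAVING AVG(quantity) > 70

Result:
  Tools: avg=79.00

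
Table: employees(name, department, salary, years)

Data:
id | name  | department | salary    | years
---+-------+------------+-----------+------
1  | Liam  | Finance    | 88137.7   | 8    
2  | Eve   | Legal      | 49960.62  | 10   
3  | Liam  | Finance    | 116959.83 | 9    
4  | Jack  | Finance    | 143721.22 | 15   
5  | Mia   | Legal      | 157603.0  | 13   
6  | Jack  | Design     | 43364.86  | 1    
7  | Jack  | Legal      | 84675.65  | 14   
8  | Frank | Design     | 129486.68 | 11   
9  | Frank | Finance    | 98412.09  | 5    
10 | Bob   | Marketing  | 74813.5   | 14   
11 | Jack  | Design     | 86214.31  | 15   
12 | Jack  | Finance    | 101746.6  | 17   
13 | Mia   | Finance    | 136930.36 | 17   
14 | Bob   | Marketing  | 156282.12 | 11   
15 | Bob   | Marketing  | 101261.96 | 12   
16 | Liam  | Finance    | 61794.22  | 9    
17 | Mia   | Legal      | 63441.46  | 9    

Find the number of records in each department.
SELECT department, COUNT(*) as count
FROM employees
GROUP BY department

Result:
  Design: 3
  Finance: 7
  Legal: 4
  Marketing: 3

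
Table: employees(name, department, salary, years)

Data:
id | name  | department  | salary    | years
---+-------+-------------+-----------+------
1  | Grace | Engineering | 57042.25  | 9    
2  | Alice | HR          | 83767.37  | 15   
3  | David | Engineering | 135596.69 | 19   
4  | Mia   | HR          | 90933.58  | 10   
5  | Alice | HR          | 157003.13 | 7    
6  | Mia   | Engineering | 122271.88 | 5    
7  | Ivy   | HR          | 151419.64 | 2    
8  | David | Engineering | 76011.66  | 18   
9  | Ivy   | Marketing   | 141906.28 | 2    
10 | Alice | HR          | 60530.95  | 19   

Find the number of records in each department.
SELECT department, COUNT(*) as count
FROM employees
GROUP BY department

Result:
  Engineering: 4
  HR: 5
  Marketing: 1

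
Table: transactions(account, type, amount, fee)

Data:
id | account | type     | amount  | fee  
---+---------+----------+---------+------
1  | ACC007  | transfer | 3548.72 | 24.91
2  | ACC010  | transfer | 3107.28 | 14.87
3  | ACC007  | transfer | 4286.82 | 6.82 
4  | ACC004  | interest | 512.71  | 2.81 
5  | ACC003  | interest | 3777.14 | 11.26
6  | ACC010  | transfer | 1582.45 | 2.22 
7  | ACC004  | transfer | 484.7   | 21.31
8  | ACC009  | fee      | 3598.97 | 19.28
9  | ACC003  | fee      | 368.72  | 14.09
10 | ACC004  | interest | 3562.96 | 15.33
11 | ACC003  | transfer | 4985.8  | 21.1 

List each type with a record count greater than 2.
SELECT type, COUNT(*) as cnt
FROM transactions
GROUP BY type
HAVING COUNT(*) > 2

Result:
  interest: 3
  transfer: 6

Note: HAVING filters groups after aggregation, WHERE filters rows before.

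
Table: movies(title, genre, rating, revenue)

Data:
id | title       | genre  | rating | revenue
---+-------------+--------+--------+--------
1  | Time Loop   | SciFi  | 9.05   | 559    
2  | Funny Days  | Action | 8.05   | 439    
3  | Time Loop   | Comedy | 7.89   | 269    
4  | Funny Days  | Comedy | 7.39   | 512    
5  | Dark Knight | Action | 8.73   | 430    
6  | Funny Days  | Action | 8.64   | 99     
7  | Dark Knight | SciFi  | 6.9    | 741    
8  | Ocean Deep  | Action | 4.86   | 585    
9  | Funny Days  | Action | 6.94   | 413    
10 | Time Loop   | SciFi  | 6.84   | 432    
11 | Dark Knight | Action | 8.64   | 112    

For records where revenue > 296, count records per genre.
SELECT genre, COUNT(*)
FROM movies
WHERE revenue > 296
GROUP BY genre

Note: WHERE filters rows before grouping.

Result:
  Action: 4
  Comedy: 1
  SciFi: 3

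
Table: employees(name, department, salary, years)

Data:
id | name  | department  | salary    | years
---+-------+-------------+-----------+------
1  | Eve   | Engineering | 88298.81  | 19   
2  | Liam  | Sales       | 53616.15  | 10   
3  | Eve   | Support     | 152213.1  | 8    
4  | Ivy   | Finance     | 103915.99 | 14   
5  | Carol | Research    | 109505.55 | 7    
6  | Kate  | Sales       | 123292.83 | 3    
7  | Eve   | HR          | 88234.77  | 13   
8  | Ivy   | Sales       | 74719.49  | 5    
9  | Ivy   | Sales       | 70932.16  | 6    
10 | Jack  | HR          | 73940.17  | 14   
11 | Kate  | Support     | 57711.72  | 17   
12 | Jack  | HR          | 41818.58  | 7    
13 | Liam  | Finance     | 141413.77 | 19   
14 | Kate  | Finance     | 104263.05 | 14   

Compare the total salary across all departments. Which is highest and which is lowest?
SELECT department, SUM(salary)
FROM employees
GROUP BY department
ORDER BY SUM(salary)

All groups:
  Engineering: 88298.81
  Research: 109505.55
  HR: 203993.52
  Support: 209924.82
  Sales: 322560.63
  Finance: 349592.81

Highest: Finance (349592.81)
Lowest: Engineering (88298.81)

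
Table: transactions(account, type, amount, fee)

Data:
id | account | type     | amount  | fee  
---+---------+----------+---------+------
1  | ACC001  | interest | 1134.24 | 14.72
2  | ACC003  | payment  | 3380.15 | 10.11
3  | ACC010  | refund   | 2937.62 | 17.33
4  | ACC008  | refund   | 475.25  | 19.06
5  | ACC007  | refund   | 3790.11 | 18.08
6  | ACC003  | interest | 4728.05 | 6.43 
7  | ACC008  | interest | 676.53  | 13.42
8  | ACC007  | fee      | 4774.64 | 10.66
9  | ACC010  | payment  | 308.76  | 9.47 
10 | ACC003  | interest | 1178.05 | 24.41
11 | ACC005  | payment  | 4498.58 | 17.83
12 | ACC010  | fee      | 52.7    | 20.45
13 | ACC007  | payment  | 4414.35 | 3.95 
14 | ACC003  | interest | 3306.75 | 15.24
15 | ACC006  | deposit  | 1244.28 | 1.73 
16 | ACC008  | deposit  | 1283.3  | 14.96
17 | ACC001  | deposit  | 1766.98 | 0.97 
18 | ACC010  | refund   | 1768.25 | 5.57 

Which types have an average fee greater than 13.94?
SELECT type, AVG(fee)
FROM transactions
GROUP BY type
HAVING AVG(fee) > 13.94

Result:
  fee: avg=15.56
  interest: avg=14.84
  refund: avg=15.01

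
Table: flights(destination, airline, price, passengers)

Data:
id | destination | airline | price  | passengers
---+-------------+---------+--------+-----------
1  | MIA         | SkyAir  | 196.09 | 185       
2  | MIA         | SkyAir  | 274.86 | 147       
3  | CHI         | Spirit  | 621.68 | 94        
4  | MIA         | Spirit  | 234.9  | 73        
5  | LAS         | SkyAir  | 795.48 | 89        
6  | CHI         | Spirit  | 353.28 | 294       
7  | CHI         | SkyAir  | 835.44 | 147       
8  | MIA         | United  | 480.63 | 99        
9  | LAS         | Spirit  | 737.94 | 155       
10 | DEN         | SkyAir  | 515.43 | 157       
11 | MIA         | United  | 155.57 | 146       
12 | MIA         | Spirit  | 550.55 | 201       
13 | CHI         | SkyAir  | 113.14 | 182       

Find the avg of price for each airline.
SELECT airline, AVG(price) as result
FROM flights
GROUP BY airline

Result:
  SkyAir: 455.07
  Spirit: 499.67
  United: 318.10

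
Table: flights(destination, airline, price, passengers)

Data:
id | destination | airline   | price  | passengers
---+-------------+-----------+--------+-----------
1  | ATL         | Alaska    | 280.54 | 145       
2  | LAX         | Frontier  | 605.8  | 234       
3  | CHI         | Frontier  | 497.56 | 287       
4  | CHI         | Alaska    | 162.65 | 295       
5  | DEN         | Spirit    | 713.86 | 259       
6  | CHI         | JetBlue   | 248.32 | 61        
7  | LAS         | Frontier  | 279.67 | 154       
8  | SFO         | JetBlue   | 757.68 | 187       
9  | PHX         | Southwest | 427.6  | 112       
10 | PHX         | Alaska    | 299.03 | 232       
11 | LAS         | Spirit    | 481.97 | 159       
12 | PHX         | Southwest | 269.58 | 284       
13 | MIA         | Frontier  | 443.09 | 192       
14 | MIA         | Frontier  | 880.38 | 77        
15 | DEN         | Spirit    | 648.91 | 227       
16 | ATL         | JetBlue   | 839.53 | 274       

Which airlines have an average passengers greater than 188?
SELECT airline, AVG(passengers)
FROM flights
GROUP BY airline
HAVING AVG(passengers) > 188

Result:
  Alaska: avg=224.00
  Frontier: avg=188.80
  Southwest: avg=198.00
  Spirit: avg=215.00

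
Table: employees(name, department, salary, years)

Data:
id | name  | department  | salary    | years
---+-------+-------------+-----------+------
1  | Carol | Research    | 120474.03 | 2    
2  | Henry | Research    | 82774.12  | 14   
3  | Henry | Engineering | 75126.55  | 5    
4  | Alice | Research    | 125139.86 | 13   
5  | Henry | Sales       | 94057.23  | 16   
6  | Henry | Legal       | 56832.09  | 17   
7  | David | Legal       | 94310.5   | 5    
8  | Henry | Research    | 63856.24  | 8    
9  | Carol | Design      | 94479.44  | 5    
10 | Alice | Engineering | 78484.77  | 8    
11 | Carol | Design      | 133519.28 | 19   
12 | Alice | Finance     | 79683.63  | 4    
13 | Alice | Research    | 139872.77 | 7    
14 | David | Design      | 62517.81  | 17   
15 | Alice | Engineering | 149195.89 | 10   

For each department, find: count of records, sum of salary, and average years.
SELECT department,
       COUNT(*) as cnt,
       SUM(salary) as total_salary,
       AVG(years) as avg_years
FROM employees
GROUP BY department

Result:
  Design: 3 records, 290516.53 total salary, 13.67 avg years
  Engineering: 3 records, 302807.21 total salary, 7.67 avg years
  Finance: 1 records, 79683.63 total salary, 4.00 avg years
  Legal: 2 records, 151142.59 total salary, 11.00 avg years
  Research: 5 records, 532117.02 total salary, 8.80 avg years
  Sales: 1 records, 94057.23 total salary, 16.00 avg years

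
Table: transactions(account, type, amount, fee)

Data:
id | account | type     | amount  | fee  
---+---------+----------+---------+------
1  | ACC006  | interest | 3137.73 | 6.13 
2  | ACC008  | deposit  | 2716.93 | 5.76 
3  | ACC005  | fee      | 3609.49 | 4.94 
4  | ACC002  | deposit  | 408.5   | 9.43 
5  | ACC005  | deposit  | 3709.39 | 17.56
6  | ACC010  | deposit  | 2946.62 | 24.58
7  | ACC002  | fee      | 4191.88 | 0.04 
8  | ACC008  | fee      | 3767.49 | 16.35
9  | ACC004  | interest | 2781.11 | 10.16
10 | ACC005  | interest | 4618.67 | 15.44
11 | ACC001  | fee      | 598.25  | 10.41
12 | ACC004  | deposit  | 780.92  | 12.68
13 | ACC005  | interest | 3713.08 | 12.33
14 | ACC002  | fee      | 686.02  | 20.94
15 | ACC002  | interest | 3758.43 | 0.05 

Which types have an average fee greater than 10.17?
SELECT type, AVG(fee)
FROM transactions
GROUP BY type
HAVING AVG(fee) > 10.17

Result:
  deposit: avg=14.00
  fee: avg=10.54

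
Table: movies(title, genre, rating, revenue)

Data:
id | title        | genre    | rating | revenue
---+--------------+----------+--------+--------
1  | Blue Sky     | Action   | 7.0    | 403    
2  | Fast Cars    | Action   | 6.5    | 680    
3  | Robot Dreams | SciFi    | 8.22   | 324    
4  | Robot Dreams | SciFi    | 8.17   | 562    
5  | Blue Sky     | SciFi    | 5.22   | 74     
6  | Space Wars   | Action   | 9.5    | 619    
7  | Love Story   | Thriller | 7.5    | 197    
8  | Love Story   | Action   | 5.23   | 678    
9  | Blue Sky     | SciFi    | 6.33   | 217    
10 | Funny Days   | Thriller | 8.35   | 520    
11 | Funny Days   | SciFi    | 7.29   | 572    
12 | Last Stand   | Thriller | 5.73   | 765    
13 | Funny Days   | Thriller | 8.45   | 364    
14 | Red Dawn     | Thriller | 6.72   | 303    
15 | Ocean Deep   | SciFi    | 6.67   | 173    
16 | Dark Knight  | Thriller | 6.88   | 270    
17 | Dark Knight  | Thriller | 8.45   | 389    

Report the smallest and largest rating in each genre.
SELECT genre, MIN(rating), MAX(rating)
FROM movies
GROUP BY genre

Result:
  Action: min=5.23, max=9.50
  SciFi: min=5.22, max=8.22
  Thriller: min=5.73, max=8.45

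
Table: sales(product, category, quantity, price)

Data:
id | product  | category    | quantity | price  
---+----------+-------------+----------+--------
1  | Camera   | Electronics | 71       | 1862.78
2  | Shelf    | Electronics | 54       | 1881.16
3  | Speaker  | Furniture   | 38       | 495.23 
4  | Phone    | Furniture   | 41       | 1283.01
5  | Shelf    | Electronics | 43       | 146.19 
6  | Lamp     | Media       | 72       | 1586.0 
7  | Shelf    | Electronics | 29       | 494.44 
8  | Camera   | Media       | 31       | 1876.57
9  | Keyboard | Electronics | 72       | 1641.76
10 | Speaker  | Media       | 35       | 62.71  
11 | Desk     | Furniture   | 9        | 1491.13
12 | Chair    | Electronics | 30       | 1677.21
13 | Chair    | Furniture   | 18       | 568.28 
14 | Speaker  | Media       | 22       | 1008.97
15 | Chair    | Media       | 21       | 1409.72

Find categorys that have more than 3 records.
SELECT category, COUNT(*) as cnt
FROM sales
GROUP BY category
HAVING COUNT(*) > 3

Result:
  Electronics: 6
  Furniture: 4
  Media: 5

Note: HAVING filters groups after aggregation, WHERE filters rows before.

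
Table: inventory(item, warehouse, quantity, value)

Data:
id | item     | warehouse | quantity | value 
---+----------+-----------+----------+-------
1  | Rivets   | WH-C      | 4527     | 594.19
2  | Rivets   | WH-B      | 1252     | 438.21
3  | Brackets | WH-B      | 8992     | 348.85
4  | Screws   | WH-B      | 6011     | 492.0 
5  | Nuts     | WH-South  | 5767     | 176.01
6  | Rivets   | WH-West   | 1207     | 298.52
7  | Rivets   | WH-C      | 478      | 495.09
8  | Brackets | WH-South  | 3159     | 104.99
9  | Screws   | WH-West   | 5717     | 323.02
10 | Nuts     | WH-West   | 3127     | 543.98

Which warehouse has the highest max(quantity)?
SELECT warehouse, MAX(quantity) as val
FROM inventory
GROUP BY warehouse
ORDER BY val DESC
LIMIT 1

Result: WH-B with max(quantity) = 8992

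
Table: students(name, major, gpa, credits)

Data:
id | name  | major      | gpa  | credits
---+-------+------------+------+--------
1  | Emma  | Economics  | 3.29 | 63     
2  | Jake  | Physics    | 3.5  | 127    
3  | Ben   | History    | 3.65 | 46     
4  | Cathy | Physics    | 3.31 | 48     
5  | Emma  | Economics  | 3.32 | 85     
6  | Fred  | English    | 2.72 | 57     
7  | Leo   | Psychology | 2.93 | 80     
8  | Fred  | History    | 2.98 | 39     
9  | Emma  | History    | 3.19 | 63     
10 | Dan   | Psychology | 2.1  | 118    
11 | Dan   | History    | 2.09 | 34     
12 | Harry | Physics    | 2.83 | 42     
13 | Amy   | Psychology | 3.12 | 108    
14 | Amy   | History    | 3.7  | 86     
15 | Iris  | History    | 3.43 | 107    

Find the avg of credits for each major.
SELECT major, AVG(credits) as result
FROM students
GROUP BY major

Result:
  Economics: 74.00
  English: 57.00
  History: 62.50
  Physics: 72.33
  Psychology: 102.00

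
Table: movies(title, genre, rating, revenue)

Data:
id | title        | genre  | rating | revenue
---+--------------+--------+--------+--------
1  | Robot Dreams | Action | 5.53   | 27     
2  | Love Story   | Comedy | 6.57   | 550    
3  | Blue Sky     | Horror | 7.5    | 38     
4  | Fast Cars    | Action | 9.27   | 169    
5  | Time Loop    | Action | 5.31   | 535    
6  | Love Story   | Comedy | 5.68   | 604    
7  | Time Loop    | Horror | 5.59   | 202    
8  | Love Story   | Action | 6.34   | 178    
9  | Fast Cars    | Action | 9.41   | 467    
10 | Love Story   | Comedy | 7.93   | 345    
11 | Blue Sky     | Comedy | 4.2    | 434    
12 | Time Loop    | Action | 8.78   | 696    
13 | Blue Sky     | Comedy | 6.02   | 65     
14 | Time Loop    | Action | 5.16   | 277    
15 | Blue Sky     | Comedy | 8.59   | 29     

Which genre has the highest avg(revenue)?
SELECT genre, AVG(revenue) as val
FROM movies
GROUP BY genre
ORDER BY val DESC
LIMIT 1

Result: Comedy with avg(revenue) = 337.83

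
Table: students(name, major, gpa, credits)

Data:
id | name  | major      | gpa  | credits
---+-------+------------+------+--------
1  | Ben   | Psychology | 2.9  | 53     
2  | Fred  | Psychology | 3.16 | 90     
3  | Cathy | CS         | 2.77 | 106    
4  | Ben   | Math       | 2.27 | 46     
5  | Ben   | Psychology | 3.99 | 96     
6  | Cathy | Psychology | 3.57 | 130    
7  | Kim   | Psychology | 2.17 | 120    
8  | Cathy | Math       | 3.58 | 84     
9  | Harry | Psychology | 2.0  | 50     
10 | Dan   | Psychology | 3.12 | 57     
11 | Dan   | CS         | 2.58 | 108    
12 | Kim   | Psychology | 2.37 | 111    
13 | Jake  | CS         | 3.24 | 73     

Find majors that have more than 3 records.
SELECT major, COUNT(*) as cnt
FROM students
GROUP BY major
HAVING COUNT(*) > 3

Result:
  Psychology: 8

Note: HAVING filters groups after aggregation, WHERE filters rows before.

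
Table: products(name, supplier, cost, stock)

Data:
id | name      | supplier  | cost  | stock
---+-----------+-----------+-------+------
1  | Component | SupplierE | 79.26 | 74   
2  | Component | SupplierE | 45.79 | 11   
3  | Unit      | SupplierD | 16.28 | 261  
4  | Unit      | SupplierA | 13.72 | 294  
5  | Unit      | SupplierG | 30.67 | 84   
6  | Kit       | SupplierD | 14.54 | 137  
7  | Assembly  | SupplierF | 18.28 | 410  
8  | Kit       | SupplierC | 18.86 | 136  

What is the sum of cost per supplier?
SELECT supplier, SUM(cost) as result
FROM products
GROUP BY supplier

Result:
  SupplierA: 13.72
  SupplierC: 18.86
  SupplierD: 30.82
  SupplierE: 125.05
  SupplierF: 18.28
  SupplierG: 30.67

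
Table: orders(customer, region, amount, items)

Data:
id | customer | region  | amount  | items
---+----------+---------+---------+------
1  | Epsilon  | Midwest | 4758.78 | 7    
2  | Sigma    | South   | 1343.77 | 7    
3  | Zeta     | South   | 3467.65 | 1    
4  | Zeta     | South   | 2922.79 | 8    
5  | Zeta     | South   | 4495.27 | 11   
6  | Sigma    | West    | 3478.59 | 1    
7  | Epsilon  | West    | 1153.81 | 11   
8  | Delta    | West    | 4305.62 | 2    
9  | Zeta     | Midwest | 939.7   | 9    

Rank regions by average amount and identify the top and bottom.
SELECT region, AVG(amount)
FROM orders
GROUP BY region
ORDER BY AVG(amount)

All groups:
  Midwest: 2849.24
  West: 2979.34
  South: 3057.37

Highest: South (3057.37)
Lowest: Midwest (2849.24)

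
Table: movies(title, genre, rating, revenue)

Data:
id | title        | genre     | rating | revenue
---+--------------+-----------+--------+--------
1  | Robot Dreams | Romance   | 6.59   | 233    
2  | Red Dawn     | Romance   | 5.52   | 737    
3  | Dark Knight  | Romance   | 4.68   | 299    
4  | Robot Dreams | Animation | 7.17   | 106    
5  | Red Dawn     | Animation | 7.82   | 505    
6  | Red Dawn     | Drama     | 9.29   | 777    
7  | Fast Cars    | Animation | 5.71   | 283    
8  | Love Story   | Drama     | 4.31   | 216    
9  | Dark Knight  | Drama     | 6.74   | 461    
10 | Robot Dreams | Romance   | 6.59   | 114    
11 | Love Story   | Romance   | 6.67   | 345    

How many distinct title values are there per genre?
SELECT genre, COUNT(DISTINCT title)
FROM movies
GROUP BY genre

Result:
  Animation: 3 distinct
  Drama: 3 distinct
  Romance: 4 distinct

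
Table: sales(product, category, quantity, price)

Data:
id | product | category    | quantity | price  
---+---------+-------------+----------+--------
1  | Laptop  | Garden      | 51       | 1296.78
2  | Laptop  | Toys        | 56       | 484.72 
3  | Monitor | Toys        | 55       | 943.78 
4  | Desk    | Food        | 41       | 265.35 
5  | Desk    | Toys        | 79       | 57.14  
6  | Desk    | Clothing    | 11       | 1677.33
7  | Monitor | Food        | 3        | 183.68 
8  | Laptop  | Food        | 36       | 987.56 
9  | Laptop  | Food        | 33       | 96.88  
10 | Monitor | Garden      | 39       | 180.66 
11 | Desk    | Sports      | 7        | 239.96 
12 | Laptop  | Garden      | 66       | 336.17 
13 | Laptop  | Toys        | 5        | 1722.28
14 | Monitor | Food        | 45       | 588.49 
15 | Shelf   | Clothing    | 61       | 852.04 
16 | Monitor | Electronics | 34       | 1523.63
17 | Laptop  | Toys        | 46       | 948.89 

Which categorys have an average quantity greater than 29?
SELECT category, AVG(quantity)
FROM sales
GROUP BY category
HAVING AVG(quantity) > 29

Result:
  Clothing: avg=36.00
  Electronics: avg=34.00
  Food: avg=31.60
  Garden: avg=52.00
  Toys: avg=48.20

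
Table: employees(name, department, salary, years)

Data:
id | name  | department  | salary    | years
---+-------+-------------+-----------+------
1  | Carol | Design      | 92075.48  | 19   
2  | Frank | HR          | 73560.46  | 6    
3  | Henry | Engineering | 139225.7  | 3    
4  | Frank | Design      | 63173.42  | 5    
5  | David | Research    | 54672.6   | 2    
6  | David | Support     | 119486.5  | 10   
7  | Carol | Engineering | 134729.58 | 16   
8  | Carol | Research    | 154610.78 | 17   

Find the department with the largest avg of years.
SELECT department, AVG(years) as val
FROM employees
GROUP BY department
ORDER BY val DESC
LIMIT 1

Result: Design with avg(years) = 12.00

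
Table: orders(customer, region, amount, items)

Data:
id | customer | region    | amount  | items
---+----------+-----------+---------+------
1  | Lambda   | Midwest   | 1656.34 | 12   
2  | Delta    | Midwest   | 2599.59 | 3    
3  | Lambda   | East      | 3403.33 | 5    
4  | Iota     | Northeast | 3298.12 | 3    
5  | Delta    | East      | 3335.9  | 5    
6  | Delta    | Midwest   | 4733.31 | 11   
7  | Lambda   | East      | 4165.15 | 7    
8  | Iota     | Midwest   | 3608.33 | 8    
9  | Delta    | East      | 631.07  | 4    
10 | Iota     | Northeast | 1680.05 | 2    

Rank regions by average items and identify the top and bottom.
SELECT region, AVG(items)
FROM orders
GROUP BY region
ORDER BY AVG(items)

All groups:
  Northeast: 2.50
  East: 5.25
  Midwest: 8.50

Highest: Midwest (8.50)
Lowest: Northeast (2.50)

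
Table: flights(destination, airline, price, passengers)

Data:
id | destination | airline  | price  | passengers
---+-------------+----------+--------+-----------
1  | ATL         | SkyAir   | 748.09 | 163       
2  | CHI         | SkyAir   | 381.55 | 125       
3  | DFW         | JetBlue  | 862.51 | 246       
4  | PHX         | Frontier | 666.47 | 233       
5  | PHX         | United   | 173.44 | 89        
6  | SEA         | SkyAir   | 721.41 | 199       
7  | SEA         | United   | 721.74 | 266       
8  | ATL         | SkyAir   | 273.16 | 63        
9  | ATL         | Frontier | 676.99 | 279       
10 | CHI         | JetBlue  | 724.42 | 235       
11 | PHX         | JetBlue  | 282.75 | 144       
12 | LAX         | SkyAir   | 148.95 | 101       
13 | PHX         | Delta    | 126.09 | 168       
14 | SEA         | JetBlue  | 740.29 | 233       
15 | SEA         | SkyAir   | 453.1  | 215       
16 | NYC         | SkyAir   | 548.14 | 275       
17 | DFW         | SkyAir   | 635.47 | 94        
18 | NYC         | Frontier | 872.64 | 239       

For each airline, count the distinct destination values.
SELECT airline, COUNT(DISTINCT destination)
FROM flights
GROUP BY airline

Result:
  Delta: 1 distinct
  Frontier: 3 distinct
  JetBlue: 4 distinct
  SkyAir: 6 distinct
  United: 2 distinct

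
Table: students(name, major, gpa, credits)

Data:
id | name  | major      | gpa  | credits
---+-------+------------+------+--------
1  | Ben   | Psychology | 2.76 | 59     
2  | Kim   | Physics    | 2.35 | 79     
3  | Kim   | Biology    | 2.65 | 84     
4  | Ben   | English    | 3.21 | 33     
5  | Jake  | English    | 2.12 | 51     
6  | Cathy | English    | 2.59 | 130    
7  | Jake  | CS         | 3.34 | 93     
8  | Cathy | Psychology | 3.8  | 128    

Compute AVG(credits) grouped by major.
SELECT major, AVG(credits) as result
FROM students
GROUP BY major

Result:
  Biology: 84.00
  CS: 93.00
  English: 71.33
  Physics: 79.00
  Psychology: 93.50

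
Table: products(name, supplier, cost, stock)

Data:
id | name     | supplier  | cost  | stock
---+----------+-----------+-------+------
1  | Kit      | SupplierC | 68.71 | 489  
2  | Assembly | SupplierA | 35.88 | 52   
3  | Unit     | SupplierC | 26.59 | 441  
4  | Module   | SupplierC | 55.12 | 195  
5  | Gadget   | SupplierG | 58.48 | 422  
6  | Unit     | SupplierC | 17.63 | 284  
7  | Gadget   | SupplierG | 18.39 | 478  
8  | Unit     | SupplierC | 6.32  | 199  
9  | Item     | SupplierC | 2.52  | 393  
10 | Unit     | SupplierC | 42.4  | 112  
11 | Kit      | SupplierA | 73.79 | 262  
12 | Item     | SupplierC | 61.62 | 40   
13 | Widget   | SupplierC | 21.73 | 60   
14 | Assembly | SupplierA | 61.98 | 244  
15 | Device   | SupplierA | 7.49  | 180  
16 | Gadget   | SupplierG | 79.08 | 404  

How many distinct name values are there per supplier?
SELECT supplier, COUNT(DISTINCT name)
FROM products
GROUP BY supplier

Result:
  SupplierA: 3 distinct
  SupplierC: 5 distinct
  SupplierG: 1 distinct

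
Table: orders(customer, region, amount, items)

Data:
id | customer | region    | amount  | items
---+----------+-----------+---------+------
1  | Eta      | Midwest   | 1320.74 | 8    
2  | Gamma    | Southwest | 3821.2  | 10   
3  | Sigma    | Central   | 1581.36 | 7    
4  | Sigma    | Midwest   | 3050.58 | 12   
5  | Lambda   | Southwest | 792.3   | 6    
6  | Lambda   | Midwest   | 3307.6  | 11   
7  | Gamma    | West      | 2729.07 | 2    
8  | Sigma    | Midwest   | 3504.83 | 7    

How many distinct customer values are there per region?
SELECT region, COUNT(DISTINCT customer)
FROM orders
GROUP BY region

Result:
  Central: 1 distinct
  Midwest: 3 distinct
  Southwest: 2 distinct
  West: 1 distinct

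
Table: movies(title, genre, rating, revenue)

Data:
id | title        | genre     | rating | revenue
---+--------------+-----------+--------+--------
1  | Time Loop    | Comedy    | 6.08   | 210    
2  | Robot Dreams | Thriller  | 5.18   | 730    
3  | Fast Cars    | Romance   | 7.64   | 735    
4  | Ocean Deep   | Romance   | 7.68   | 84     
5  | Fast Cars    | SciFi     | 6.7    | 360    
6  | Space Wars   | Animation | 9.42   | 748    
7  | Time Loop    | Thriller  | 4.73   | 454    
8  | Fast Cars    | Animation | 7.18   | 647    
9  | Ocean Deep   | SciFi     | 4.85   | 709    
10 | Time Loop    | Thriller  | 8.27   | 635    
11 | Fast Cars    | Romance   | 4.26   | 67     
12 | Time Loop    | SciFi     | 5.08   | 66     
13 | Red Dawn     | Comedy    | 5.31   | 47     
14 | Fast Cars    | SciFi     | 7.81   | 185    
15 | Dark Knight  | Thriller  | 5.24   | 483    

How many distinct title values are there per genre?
SELECT genre, COUNT(DISTINCT title)
FROM movies
GROUP BY genre

Result:
  Animation: 2 distinct
  Comedy: 2 distinct
  Romance: 2 distinct
  SciFi: 3 distinct
  Thriller: 3 distinct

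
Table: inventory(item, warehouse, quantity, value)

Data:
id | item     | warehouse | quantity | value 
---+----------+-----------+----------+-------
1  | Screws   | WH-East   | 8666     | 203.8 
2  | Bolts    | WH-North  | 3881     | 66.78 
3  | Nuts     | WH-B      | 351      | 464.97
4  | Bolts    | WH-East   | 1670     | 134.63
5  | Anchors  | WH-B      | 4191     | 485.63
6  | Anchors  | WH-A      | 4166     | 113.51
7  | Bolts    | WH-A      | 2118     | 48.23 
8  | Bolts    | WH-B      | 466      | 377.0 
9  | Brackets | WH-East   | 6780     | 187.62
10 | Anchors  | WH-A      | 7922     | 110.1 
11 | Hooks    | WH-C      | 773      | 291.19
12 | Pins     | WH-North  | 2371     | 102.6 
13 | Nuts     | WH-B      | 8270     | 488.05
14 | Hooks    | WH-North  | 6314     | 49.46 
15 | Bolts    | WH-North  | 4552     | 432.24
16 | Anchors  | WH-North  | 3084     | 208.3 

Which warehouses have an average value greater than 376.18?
SELECT warehouse, AVG(value)
FROM inventory
GROUP BY warehouse
HAVING AVG(value) > 376.18

Result:
  WH-B: avg=453.91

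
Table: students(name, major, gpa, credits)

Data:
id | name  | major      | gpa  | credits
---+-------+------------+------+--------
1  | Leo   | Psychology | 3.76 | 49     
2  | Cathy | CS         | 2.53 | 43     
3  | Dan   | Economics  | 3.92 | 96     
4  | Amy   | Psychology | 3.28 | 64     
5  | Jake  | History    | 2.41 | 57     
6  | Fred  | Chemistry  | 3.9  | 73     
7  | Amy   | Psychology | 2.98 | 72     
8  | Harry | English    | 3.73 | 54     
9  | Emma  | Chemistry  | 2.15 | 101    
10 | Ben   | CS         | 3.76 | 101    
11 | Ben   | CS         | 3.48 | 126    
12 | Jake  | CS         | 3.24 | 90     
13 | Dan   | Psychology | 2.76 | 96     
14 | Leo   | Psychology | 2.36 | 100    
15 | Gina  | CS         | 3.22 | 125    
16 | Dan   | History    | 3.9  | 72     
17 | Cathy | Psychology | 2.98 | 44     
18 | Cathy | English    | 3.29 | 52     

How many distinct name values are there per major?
SELECT major, COUNT(DISTINCT name)
FROM students
GROUP BY major

Result:
  CS: 4 distinct
  Chemistry: 2 distinct
  Economics: 1 distinct
  English: 2 distinct
  History: 2 distinct
  Psychology: 4 distinct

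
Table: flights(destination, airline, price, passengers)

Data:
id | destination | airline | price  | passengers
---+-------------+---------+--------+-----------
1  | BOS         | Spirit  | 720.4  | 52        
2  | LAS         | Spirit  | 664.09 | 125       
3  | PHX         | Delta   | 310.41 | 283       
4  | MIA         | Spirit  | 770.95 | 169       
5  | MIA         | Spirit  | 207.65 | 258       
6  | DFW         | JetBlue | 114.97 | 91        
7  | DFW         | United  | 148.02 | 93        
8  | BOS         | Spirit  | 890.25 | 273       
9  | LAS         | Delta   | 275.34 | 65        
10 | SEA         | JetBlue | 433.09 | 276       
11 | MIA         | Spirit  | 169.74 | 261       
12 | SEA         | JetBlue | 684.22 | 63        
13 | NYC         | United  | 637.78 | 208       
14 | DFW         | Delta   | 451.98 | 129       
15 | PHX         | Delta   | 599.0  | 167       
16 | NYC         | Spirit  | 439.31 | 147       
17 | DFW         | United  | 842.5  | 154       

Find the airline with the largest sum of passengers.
SELECT airline, SUM(passengers) as val
FROM flights
GROUP BY airline
ORDER BY val DESC
LIMIT 1

Result: Spirit with sum(passengers) = 1285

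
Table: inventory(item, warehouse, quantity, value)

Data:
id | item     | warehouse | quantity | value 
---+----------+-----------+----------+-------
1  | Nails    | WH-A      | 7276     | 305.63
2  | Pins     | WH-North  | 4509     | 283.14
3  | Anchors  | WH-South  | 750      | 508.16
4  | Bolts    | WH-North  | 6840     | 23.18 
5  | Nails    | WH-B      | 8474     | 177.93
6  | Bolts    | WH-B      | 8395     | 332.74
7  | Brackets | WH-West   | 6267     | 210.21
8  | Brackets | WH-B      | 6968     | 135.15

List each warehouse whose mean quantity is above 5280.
SELECT warehouse, AVG(quantity)
FROM inventory
GROUP BY warehouse
HAVING AVG(quantity) > 5280

Result:
  WH-A: avg=7276.00
  WH-B: avg=7945.67
  WH-North: avg=5674.50
  WH-West: avg=6267.00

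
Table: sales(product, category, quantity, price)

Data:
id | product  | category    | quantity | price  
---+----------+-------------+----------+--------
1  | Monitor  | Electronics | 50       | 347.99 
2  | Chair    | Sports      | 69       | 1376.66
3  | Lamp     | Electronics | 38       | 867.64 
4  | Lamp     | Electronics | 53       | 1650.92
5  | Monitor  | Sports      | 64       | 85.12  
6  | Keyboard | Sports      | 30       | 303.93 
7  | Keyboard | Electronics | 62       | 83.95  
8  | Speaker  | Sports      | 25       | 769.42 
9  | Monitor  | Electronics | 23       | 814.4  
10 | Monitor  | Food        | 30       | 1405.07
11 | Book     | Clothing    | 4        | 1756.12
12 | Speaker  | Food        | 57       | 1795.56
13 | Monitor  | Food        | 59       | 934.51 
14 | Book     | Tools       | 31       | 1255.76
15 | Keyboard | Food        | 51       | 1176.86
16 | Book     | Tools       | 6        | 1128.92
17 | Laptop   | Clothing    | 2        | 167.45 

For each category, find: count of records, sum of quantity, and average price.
SELECT category,
       COUNT(*) as cnt,
       SUM(quantity) as total_quantity,
       AVG(price) as avg_price
FROM sales
GROUP BY category

Result:
  Clothing: 2 records, 6 total quantity, 961.79 avg price
  Electronics: 5 records, 226 total quantity, 752.98 avg price
  Food: 4 records, 197 total quantity, 1328.00 avg price
  Sports: 4 records, 188 total quantity, 633.78 avg price
  Tools: 2 records, 37 total quantity, 1192.34 avg price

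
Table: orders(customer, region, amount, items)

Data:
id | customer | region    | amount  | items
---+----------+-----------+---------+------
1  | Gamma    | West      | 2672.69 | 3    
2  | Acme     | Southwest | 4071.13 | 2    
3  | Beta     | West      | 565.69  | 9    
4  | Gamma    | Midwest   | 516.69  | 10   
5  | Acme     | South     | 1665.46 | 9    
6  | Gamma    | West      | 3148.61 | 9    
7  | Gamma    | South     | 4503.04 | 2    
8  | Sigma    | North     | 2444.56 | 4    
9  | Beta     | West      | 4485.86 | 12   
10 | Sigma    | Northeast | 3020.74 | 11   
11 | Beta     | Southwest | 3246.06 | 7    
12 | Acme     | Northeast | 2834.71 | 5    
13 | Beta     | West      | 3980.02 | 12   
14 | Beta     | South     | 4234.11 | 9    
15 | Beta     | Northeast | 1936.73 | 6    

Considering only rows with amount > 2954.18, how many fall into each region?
SELECT region, COUNT(*)
FROM orders
WHERE amount > 2954.18
GROUP BY region

Note: WHERE filters rows before grouping.

Result:
  Northeast: 1
  South: 2
  Southwest: 2
  West: 3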